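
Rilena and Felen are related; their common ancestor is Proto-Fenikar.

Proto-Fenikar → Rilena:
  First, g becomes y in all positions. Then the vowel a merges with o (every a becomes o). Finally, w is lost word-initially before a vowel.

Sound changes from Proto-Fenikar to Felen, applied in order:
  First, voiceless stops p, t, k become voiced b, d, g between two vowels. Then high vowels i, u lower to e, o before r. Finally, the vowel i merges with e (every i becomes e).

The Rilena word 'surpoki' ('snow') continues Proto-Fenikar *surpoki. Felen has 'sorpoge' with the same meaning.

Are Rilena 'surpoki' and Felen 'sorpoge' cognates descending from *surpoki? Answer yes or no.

Derive the expected Felen reflex of *surpoki:
Felen: start from *surpoki.
  rule 1 (intervocalic voicing): surpoki → surpogi
  rule 2 (pre-rhotic lowering): surpogi → sorpogi
  rule 3 (vowel merger): sorpogi → sorpoge
  ⇒ Felen sorpoge
Felen 'sorpoge' matches the regular reflex exactly, so the pair is cognate.

yes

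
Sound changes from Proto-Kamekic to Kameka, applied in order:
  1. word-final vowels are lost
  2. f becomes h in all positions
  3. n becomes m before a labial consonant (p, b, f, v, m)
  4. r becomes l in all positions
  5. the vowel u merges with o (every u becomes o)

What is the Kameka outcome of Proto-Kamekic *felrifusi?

hellihos

Kameka: *felrifusi
  felrifusi → felrifus   [apocope]
  felrifus → helrihus   [unconditioned shift]
  helrihus (rule 3 does not apply)
  helrihus → hellihus   [unconditioned shift]
  hellihus → hellihos   [vowel merger]
  giving Kameka hellihos.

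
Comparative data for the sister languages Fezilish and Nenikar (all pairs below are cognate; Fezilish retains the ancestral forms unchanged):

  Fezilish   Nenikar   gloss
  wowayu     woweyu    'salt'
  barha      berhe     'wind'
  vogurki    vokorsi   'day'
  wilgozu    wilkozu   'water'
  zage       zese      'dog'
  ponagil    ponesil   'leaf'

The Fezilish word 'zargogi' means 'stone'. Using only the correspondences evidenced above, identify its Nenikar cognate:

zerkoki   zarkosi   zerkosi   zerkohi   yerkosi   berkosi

zerkosi

barha ~ berhe — Fezilish a corresponds to Nenikar e after a consonant, before r.
wilgozu ~ wilkozu — Fezilish g corresponds to Nenikar k after a consonant, before a back vowel.
ponagil ~ ponesil — Fezilish g corresponds to Nenikar s between vowels (before a front vowel).
Applying these to Fezilish 'zargogi':
  zargogi → zergogi   (a→e after a consonant, before r)
  zergogi → zerkogi   (g→k after a consonant, before a back vowel)
  zerkogi → zerkosi   (g→s between vowels (before a front vowel))
So the Nenikar cognate is 'zerkosi'.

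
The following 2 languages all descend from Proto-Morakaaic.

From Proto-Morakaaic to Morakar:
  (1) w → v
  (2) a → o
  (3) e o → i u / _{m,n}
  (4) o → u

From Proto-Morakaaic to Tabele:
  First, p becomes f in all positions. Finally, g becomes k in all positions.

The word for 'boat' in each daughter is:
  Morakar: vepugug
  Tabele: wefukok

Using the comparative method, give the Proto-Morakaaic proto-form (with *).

*wepugog

Position 6: Morakar has u, Tabele has o. Tabele preserves o here (none of its changes turn any other segment into o), so the proto-segment is *o.
Position 7: Morakar has g, Tabele has k. Morakar preserves g here (none of its changes turn any other segment into g), so the proto-segment is *g.
Verify the candidate proto-form against each daughter:
Morakar: *wepugog > vepugog > vepugug  (by unconditioned shift, vowel merger)
Tabele: *wepugog > wefugog > wefukok  (by unconditioned shift, unconditioned shift)
*wepugog is the unique common source.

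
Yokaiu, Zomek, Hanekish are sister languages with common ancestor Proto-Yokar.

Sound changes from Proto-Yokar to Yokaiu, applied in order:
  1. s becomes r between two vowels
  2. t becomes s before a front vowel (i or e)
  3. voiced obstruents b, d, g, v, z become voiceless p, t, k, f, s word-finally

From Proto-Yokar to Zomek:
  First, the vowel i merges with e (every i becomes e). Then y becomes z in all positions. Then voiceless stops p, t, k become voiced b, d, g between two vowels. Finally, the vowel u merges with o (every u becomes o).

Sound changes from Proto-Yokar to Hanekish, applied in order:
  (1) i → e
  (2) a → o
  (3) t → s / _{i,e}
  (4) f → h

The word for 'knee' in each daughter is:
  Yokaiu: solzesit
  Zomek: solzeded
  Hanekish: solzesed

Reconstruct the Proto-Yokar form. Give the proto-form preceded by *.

*solzetid

Position 7: Yokaiu has i, Zomek has e, Hanekish has e. Yokaiu preserves i here (none of its changes turn any other segment into i), so the proto-segment is *i.
Position 6: Yokaiu has s, Zomek has d, Hanekish has s. Taking the neighbouring segments as reconstructed: Yokaiu s can only go back to *t; Zomek d could go back to *t or *d; Hanekish s could go back to *t or *s — the one source consistent with every daughter is *t.
Continuing position by position gives *solzetid; check it forward:
Yokaiu: *solzetid
  solzetid (rule 1 does not apply)
  solzetid → solzesid   [palatalisation]
  solzesid → solzesit   [final devoicing]
  giving Yokaiu solzesit.
Zomek: *solzetid
  solzetid → solzeted   [vowel merger]
  solzeted (rule 2 does not apply)
  solzeted → solzeded   [intervocalic voicing]
  solzeded (rule 4 does not apply)
  giving Zomek solzeded.
Hanekish: start from *solzetid.
  rule 1 (vowel merger): solzetid → solzeted
  rule 2: no change — solzeted
  rule 3 (palatalisation): solzeted → solzesed
  rule 4: no change — solzesed
  ⇒ Hanekish solzesed
Only *solzetid yields all of Yokaiu solzesit, Zomek solzeded, Hanekish solzesed.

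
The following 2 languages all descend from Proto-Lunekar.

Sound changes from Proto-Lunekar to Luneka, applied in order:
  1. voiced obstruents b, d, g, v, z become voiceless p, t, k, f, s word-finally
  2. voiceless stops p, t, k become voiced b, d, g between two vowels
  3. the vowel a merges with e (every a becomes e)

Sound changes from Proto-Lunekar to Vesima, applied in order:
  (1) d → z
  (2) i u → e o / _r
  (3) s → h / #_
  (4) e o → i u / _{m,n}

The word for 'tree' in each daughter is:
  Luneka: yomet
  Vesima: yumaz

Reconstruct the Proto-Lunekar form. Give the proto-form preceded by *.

Position 4: Luneka has e, Vesima has a. Vesima preserves a here (none of its changes turn any other segment into a), so the proto-segment is *a.
Position 2: Luneka has o, Vesima has u. Luneka preserves o here (none of its changes turn any other segment into o), so the proto-segment is *o.
Continuing position by position gives *yomad; check it forward:
Luneka: *yomad > yomat > yomet  (by final devoicing, vowel merger)
Vesima: start from *yomad.
  rule 1 (unconditioned shift): yomad → yomaz
  rule 2: no change — yomaz
  rule 3: no change — yomaz
  rule 4 (pre-nasal raising): yomaz → yumaz
  ⇒ Vesima yumaz
*yomad is the unique common source.

*yomad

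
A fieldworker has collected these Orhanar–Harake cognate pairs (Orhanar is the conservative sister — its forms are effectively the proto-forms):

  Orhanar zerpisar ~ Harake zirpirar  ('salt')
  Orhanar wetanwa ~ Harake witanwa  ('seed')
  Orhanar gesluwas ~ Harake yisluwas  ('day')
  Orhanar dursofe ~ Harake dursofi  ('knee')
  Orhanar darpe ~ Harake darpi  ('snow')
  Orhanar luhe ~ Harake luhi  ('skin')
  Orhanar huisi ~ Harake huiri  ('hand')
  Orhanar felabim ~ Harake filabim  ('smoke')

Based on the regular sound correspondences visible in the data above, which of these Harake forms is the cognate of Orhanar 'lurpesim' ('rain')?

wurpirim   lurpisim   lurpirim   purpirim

wetanwa ~ witanwa, gesluwas ~ yisluwas — Orhanar e corresponds to Harake i after a consonant, before a consonant other than r, m, n, p, b, f, v.
huisi ~ huiri — Orhanar s corresponds to Harake r between vowels (before a front vowel).
Applying these to Orhanar 'lurpesim':
  lurpesim → lurpisim   (e→i after a consonant, before a consonant other than r, m, n, p, b, f, v)
  lurpisim → lurpirim   (s→r between vowels (before a front vowel))
So the Harake cognate is 'lurpirim'.

lurpirim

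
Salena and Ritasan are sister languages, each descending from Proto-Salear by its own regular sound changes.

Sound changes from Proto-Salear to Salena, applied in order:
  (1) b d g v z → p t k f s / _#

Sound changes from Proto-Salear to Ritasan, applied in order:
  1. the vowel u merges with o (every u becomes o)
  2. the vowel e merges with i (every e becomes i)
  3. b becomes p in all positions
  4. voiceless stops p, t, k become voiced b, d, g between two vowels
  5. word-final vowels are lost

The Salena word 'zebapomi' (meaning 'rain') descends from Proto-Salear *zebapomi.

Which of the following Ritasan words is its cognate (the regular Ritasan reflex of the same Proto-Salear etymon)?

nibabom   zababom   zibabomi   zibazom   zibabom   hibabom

Ritasan: *zebapomi > zibapomi > zipapomi > zibabomi > zibabom  (by vowel merger, unconditioned shift, intervocalic voicing, apocope)
The other candidates each miss or misapply at least one Ritasan change.

zibabom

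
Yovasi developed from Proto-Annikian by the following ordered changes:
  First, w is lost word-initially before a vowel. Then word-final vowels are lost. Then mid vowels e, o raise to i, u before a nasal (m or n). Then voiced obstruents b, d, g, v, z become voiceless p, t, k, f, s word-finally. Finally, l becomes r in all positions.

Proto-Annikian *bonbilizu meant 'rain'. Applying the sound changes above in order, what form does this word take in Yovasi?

bunbiris

Yovasi: *bonbilizu > bonbiliz > bunbiliz > bunbilis > bunbiris  (by apocope, pre-nasal raising, final devoicing, unconditioned shift)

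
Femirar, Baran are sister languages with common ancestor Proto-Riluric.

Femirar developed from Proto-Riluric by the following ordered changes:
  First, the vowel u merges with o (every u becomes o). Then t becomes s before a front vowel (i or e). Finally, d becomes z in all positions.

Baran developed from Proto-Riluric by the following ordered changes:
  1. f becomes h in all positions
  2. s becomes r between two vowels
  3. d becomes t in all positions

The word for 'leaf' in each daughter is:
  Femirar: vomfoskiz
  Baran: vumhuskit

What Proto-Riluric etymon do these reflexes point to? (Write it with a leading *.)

Position 9: Femirar has z, Baran has t. Taking the neighbouring segments as reconstructed: Femirar z could go back to *d or *z; Baran t could go back to *t or *d — the one source consistent with every daughter is *d.
Position 2: Femirar has o, Baran has u. Baran preserves u here (none of its changes turn any other segment into u), so the proto-segment is *u.
Position 4: Femirar has f, Baran has h. Femirar preserves f here (none of its changes turn any other segment into f), so the proto-segment is *f.
This points to *vumfuskid. Verify forward in each daughter:
Femirar: *vumfuskid
  vumfuskid → vomfoskid   [vowel merger]
  vomfoskid (rule 2 does not apply)
  vomfoskid → vomfoskiz   [unconditioned shift]
  giving Femirar vomfoskiz.
Baran: *vumfuskid
  vumfuskid → vumhuskid   [unconditioned shift]
  vumhuskid (rule 2 does not apply)
  vumhuskid → vumhuskit   [unconditioned shift]
  giving Baran vumhuskit.
*vumfuskid is the unique common source.

*vumfuskid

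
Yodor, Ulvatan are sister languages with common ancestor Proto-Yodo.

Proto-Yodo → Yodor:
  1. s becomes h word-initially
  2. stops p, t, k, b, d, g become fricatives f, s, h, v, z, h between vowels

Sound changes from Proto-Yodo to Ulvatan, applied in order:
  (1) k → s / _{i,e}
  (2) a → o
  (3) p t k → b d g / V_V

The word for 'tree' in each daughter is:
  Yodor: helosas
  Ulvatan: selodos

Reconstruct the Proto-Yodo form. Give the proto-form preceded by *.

*selotas

Position 5: Yodor has s, Ulvatan has d. Taking the neighbouring segments as reconstructed: Yodor s could go back to *t or *s; Ulvatan d could go back to *t or *d — the one source consistent with every daughter is *t.
Position 6: Yodor has a, Ulvatan has o. Yodor preserves a here (none of its changes turn any other segment into a), so the proto-segment is *a.
Position 1: Yodor has h, Ulvatan has s. Taking the neighbouring segments as reconstructed: Yodor h could go back to *s or *h; Ulvatan s could go back to *k or *s — the one source consistent with every daughter is *s.
The remaining positions agree across the daughters. Check the candidate against every language:
Yodor: *selotas > helotas > helosas  (by debuccalisation, intervocalic lenition)
Ulvatan: *selotas > selotos > selodos  (by vowel merger, intervocalic voicing)
No other proto-form is consistent with every reflex, so the reconstruction is *selotas.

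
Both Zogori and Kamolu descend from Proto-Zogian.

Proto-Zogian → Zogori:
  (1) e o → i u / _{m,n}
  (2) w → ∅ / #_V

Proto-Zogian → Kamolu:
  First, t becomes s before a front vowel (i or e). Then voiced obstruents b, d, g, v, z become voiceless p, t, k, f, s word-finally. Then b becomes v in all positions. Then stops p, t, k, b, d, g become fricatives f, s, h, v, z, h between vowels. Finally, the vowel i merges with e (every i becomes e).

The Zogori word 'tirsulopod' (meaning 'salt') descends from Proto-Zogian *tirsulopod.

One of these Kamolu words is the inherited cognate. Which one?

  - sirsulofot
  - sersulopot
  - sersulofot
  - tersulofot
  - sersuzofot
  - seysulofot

sersulofot

Kamolu: start from *tirsulopod.
  rule 1 (palatalisation): tirsulopod → sirsulopod
  rule 2 (final devoicing): sirsulopod → sirsulopot
  rule 3: no change — sirsulopot
  rule 4 (intervocalic lenition): sirsulopot → sirsulofot
  rule 5 (vowel merger): sirsulofot → sersulofot
  ⇒ Kamolu sersulofot
Among the options, 'sersulofot' alone shows every Kamolu change applied in order.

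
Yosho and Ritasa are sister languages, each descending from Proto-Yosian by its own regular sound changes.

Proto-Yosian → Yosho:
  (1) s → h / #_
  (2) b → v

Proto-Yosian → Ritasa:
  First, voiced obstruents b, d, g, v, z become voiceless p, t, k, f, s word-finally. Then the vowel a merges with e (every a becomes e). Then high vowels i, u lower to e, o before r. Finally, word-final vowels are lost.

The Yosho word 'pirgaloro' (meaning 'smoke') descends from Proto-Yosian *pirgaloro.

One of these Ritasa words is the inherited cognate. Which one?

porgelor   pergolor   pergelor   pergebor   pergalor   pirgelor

Ritasa: start from *pirgaloro.
  rule 1: no change — pirgaloro
  rule 2 (vowel merger): pirgaloro → pirgeloro
  rule 3 (pre-rhotic lowering): pirgeloro → pergeloro
  rule 4 (apocope): pergeloro → pergelor
  ⇒ Ritasa pergelor
Among the options, 'pergelor' alone shows every Ritasa change applied in order.

pergelor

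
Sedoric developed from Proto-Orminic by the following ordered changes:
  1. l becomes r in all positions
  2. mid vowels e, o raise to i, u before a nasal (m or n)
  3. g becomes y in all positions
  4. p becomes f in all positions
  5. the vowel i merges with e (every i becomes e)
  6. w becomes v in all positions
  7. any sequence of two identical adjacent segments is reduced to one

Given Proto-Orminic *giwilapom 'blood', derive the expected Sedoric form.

yeverafum

Sedoric: *giwilapom > giwirapom > giwirapum > yiwirapum > yiwirafum > yewerafum > yeverafum  (by unconditioned shift, pre-nasal raising, unconditioned shift, unconditioned shift, vowel merger, unconditioned shift)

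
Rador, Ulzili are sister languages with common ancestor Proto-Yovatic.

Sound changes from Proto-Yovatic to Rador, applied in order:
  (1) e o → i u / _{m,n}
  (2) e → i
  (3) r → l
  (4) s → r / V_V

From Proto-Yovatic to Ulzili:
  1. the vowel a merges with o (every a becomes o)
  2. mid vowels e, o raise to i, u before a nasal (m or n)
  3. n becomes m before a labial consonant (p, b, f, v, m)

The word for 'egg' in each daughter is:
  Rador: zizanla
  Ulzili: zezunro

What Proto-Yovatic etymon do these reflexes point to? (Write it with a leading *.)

Position 7: Rador has a, Ulzili has o. Rador preserves a here (none of its changes turn any other segment into a), so the proto-segment is *a.
Position 2: Rador has i, Ulzili has e. Ulzili preserves e here (none of its changes turn any other segment into e), so the proto-segment is *e.
Position 6: Rador has l, Ulzili has r. Ulzili preserves r here (none of its changes turn any other segment into r), so the proto-segment is *r.
Continuing position by position gives *zezanra; check it forward:
Rador: *zezanra
  zezanra (rule 1 does not apply)
  zezanra → zizanra   [vowel merger]
  zizanra → zizanla   [unconditioned shift]
  zizanla (rule 4 does not apply)
  giving Rador zizanla.
Ulzili: *zezanra
  zezanra → zezonro   [vowel merger]
  zezonro → zezunro   [pre-nasal raising]
  zezunro (rule 3 does not apply)
  giving Ulzili zezunro.
No other proto-form is consistent with every reflex, so the reconstruction is *zezanra.

*zezanra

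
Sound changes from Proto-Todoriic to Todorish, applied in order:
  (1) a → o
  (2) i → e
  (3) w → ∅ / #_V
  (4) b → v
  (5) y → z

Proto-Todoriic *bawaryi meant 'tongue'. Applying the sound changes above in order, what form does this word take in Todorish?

voworze

Todorish: *bawaryi > boworyi > boworye > voworye > voworze  (by vowel merger, vowel merger, unconditioned shift, unconditioned shift)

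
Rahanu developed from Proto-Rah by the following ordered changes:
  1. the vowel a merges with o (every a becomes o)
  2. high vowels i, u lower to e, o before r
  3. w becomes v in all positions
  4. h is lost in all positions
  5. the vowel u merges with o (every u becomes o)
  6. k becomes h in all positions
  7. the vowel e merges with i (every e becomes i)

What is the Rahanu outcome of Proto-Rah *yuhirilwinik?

yoirilvinih

Rahanu: *yuhirilwinik > yuherilwinik > yuherilvinik > yuerilvinik > yoerilvinik > yoerilvinih > yoirilvinih  (by pre-rhotic lowering, unconditioned shift, h-loss, vowel merger, unconditioned shift, vowel merger)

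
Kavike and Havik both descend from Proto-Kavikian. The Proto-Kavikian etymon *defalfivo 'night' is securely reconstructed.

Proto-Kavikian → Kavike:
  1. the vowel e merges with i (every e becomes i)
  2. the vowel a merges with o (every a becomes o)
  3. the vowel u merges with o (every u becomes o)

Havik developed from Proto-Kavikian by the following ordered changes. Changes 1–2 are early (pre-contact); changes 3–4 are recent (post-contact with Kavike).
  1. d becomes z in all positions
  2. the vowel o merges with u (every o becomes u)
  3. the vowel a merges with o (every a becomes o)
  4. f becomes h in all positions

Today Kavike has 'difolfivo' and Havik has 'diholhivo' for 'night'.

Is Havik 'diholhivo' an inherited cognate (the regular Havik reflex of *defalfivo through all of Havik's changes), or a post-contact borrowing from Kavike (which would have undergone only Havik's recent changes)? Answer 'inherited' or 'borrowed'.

borrowed

If inherited, *defalfivo would pass through all of Havik's changes:
Havik: start from *defalfivo.
  rule 1 (unconditioned shift): defalfivo → zefalfivo
  rule 2 (vowel merger): zefalfivo → zefalfivu
  rule 3 (vowel merger): zefalfivu → zefolfivu
  rule 4 (unconditioned shift): zefolfivu → zeholhivu
  ⇒ Havik zeholhivu
If borrowed from Kavike 'difolfivo' after the early changes, it would undergo only the recent ones:
  rule 3 (vowel merger): no change (difolfivo)
  rule 4 (unconditioned shift): difolfivo → diholhivo
  ⇒ as a loan: diholhivo
Havik 'diholhivo' matches the loan outcome 'diholhivo', not the inherited 'zeholhivu' — it skipped the early Havik changes, so it was borrowed from Kavike.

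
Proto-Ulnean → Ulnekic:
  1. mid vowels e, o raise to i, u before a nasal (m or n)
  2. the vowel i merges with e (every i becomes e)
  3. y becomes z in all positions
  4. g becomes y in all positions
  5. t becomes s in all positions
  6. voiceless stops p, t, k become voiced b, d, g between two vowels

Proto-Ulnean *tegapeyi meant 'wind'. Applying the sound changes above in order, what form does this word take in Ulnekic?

seyabeze

Ulnekic: start from *tegapeyi.
  rule 1: no change — tegapeyi
  rule 2 (vowel merger): tegapeyi → tegapeye
  rule 3 (unconditioned shift): tegapeye → tegapeze
  rule 4 (unconditioned shift): tegapeze → teyapeze
  rule 5 (unconditioned shift): teyapeze → seyapeze
  rule 6 (intervocalic voicing): seyapeze → seyabeze
  ⇒ Ulnekic seyabeze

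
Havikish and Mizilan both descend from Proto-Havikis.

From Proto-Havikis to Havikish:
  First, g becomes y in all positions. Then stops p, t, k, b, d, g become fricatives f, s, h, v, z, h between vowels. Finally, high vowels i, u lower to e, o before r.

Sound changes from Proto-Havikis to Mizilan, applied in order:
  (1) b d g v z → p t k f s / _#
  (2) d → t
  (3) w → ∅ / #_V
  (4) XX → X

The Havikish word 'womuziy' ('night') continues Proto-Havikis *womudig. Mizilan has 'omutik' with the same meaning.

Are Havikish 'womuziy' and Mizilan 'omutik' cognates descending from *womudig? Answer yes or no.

yes

Derive the expected Mizilan reflex of *womudig:
Mizilan: *womudig
  womudig → womudik   [final devoicing]
  womudik → womutik   [unconditioned shift]
  womutik → omutik   [glide loss]
  omutik (rule 4 does not apply)
  giving Mizilan omutik.
Mizilan 'omutik' matches the regular reflex exactly, so the pair is cognate.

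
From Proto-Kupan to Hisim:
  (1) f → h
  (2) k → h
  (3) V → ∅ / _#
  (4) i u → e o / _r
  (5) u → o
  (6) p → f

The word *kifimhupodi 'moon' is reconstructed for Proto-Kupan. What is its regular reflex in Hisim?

Hisim: *kifimhupodi > kihimhupodi > hihimhupodi > hihimhupod > hihimhopod > hihimhofod  (by unconditioned shift, unconditioned shift, apocope, vowel merger, unconditioned shift)

hihimhofod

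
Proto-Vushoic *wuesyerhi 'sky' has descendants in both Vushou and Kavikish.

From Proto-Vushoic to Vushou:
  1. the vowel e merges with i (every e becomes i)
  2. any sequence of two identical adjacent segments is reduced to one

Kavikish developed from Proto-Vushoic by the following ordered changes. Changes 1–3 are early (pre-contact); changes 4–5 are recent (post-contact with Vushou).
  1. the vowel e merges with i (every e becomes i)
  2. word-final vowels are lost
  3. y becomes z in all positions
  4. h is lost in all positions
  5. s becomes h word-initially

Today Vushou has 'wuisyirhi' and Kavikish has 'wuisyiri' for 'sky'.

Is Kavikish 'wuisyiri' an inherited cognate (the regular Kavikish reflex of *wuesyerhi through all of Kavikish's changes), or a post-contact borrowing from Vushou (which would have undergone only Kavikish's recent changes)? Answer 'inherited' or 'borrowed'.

borrowed

If inherited, *wuesyerhi would pass through all of Kavikish's changes:
Kavikish: start from *wuesyerhi.
  rule 1 (vowel merger): wuesyerhi → wuisyirhi
  rule 2 (apocope): wuisyirhi → wuisyirh
  rule 3 (unconditioned shift): wuisyirh → wuiszirh
  rule 4 (h-loss): wuiszirh → wuiszir
  rule 5: no change — wuiszir
  ⇒ Kavikish wuiszir
If borrowed from Vushou 'wuisyirhi' after the early changes, it would undergo only the recent ones:
  rule 4 (h-loss): wuisyirhi → wuisyiri
  rule 5 (debuccalisation): no change (wuisyiri)
  ⇒ as a loan: wuisyiri
Kavikish 'wuisyiri' matches the loan outcome 'wuisyiri', not the inherited 'wuiszir' — it skipped the early Kavikish changes, so it was borrowed from Vushou.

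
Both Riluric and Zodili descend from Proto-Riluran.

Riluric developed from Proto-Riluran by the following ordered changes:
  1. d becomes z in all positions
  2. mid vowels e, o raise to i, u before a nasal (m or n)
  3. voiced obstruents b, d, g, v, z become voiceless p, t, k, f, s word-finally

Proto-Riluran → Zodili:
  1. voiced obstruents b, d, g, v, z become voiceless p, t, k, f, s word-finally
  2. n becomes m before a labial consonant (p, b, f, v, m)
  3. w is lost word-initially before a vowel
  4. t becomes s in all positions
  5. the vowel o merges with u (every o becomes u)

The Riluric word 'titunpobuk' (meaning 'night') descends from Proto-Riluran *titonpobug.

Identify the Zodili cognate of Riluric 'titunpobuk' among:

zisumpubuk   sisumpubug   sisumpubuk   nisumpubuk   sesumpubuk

Zodili: *titonpobug > titonpobuk > titompobuk > sisompobuk > sisumpubuk  (by final devoicing, nasal place assimilation, unconditioned shift, vowel merger)

sisumpubuk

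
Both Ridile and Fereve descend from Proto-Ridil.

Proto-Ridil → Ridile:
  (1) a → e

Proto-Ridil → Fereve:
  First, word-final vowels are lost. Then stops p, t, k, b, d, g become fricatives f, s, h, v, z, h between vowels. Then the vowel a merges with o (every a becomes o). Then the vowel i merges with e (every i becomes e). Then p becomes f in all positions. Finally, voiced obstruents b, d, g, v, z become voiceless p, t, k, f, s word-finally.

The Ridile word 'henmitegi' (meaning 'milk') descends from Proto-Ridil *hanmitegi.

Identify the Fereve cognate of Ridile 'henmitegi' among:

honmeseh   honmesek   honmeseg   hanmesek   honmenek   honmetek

honmesek

Fereve: start from *hanmitegi.
  rule 1 (apocope): hanmitegi → hanmiteg
  rule 2 (intervocalic lenition): hanmiteg → hanmiseg
  rule 3 (vowel merger): hanmiseg → honmiseg
  rule 4 (vowel merger): honmiseg → honmeseg
  rule 5: no change — honmeseg
  rule 6 (final devoicing): honmeseg → honmesek
  ⇒ Fereve honmesek
Only 'honmesek' matches the regular Fereve development of *hanmitegi.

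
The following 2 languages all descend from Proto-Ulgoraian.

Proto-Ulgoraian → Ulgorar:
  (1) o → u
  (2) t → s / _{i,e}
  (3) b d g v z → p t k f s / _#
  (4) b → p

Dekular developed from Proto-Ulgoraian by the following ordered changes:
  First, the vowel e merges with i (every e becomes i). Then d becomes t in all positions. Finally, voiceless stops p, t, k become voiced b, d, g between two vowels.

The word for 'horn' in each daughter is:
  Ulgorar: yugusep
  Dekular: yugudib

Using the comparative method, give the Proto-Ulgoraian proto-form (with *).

Position 7: Ulgorar has p, Dekular has b. Taking the neighbouring segments as reconstructed: Ulgorar p could go back to *p or *b; Dekular b can only go back to *b — the one source consistent with every daughter is *b.
Position 5: Ulgorar has s, Dekular has d. Taking the neighbouring segments as reconstructed: Ulgorar s could go back to *t or *s; Dekular d could go back to *t or *d — the one source consistent with every daughter is *t.
Position 6: Ulgorar has e, Dekular has i. Ulgorar preserves e here (none of its changes turn any other segment into e), so the proto-segment is *e.
The remaining positions agree across the daughters. Check the candidate against every language:
Ulgorar: *yuguteb
  yuguteb (rule 1 does not apply)
  yuguteb → yuguseb   [palatalisation]
  yuguseb → yugusep   [final devoicing]
  yugusep (rule 4 does not apply)
  giving Ulgorar yugusep.
Dekular: *yuguteb > yugutib > yugudib  (by vowel merger, intervocalic voicing)
No other proto-form is consistent with every reflex, so the reconstruction is *yuguteb.

*yuguteb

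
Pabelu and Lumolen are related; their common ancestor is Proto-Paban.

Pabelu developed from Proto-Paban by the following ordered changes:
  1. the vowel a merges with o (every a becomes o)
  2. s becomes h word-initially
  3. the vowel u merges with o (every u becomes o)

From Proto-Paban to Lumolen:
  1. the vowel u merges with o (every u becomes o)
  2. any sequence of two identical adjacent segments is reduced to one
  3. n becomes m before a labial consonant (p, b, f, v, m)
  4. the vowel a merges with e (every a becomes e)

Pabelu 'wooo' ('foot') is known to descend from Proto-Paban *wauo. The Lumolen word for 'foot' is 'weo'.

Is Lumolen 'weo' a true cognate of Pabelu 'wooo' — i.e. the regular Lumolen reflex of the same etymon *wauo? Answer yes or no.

yes

Derive the expected Lumolen reflex of *wauo:
Lumolen: *wauo > waoo > wao > weo  (by vowel merger, degemination, vowel merger)
Lumolen 'weo' matches the regular reflex exactly, so the pair is cognate.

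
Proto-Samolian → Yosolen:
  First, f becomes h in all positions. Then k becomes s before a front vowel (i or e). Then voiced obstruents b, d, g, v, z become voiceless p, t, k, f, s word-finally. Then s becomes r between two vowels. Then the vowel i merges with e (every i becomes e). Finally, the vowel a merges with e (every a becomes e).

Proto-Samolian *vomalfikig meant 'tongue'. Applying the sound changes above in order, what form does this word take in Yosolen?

vomelherek

Yosolen: start from *vomalfikig.
  rule 1 (unconditioned shift): vomalfikig → vomalhikig
  rule 2 (palatalisation): vomalhikig → vomalhisig
  rule 3 (final devoicing): vomalhisig → vomalhisik
  rule 4 (rhotacism): vomalhisik → vomalhirik
  rule 5 (vowel merger): vomalhirik → vomalherek
  rule 6 (vowel merger): vomalherek → vomelherek
  ⇒ Yosolen vomelherek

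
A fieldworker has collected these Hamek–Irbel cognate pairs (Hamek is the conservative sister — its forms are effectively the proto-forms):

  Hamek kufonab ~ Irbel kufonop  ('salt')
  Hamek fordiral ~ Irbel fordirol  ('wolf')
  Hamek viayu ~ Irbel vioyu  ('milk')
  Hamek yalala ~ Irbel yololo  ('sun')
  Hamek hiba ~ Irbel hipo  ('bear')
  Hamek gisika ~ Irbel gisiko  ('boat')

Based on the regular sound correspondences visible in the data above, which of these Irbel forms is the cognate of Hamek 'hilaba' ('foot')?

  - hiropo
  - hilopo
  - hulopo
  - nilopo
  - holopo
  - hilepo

hilopo

kufonab ~ kufonop — Hamek a corresponds to Irbel o after a consonant, before a labial obstruent.
hiba ~ hipo — Hamek b corresponds to Irbel p between vowels (before a back vowel).
yalala ~ yololo, hiba ~ hipo — Hamek a corresponds to Irbel o word-finally.
Applying these to Hamek 'hilaba':
  hilaba → hiloba   (a→o after a consonant, before a labial obstruent)
  hiloba → hilopa   (b→p between vowels (before a back vowel))
  hilopa → hilopo   (a→o word-finally)
So the Irbel cognate is 'hilopo'.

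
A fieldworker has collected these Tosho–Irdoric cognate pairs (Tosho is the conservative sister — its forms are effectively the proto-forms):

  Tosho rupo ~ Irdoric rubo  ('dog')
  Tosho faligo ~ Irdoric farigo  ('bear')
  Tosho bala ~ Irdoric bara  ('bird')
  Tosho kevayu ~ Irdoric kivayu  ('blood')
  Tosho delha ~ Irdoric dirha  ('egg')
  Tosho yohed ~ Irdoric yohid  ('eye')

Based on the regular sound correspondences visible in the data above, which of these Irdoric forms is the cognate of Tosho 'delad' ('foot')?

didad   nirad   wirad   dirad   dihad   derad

dirad

delha ~ dirha, yohed ~ yohid — Tosho e corresponds to Irdoric i after a consonant, before a consonant other than r, m, n, p, b, f, v.
bala ~ bara — Tosho l corresponds to Irdoric r between vowels (before a back vowel).
Applying these to Tosho 'delad':
  delad → dilad   (e→i after a consonant, before a consonant other than r, m, n, p, b, f, v)
  dilad → dirad   (l→r between vowels (before a back vowel))
So the Irdoric cognate is 'dirad'.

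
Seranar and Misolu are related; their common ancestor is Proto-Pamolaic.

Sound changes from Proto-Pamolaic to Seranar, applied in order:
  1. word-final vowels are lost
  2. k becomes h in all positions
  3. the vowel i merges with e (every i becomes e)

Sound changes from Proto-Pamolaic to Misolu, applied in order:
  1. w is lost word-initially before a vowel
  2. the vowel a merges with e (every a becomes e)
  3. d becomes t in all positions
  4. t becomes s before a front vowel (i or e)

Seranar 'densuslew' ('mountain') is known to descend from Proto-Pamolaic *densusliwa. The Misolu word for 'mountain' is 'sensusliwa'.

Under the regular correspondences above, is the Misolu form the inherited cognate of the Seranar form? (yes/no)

Derive the expected Misolu reflex of *densusliwa:
Misolu: *densusliwa > densusliwe > tensusliwe > sensusliwe  (by vowel merger, unconditioned shift, palatalisation)
The regular Misolu reflex would be 'sensusliwe', but the attested form is 'sensusliwa'. The correspondence is irregular, so they are not cognates (the Misolu form has a different source).

no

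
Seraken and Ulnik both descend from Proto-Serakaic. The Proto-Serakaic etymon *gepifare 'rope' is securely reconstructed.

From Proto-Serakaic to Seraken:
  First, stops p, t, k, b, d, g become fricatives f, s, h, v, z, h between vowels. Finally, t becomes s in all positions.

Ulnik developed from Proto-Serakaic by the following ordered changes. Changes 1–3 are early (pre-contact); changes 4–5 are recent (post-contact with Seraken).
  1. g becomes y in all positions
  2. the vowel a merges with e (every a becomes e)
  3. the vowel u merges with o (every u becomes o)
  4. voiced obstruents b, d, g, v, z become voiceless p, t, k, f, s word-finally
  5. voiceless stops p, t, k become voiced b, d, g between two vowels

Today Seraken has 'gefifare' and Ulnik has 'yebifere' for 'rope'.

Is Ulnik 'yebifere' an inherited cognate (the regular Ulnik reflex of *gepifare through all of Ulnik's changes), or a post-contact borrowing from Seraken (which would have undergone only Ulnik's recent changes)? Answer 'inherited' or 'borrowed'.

inherited

If inherited, *gepifare would pass through all of Ulnik's changes:
Ulnik: *gepifare
  gepifare → yepifare   [unconditioned shift]
  yepifare → yepifere   [vowel merger]
  yepifere (rule 3 does not apply)
  yepifere (rule 4 does not apply)
  yepifere → yebifere   [intervocalic voicing]
  giving Ulnik yebifere.
If borrowed from Seraken 'gefifare' after the early changes, it would undergo only the recent ones:
  rule 4 (final devoicing): no change (gefifare)
  rule 5 (intervocalic voicing): no change (gefifare)
  ⇒ as a loan: gefifare
Ulnik 'yebifere' matches the inherited outcome exactly, so it is an inherited cognate, not a loan.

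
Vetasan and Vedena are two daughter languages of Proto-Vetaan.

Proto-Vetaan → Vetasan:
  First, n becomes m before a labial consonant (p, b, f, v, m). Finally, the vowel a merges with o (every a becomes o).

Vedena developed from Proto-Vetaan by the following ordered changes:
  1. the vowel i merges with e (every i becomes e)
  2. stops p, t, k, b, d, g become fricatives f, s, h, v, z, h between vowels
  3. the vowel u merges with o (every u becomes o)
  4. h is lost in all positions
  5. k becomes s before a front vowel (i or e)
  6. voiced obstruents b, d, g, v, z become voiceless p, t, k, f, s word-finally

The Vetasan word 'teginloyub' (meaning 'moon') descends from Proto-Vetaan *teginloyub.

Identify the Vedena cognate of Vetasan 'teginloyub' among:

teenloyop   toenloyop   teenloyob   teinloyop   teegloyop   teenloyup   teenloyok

teenloyop

Vedena: *teginloyub
  teginloyub → tegenloyub   [vowel merger]
  tegenloyub → tehenloyub   [intervocalic lenition]
  tehenloyub → tehenloyob   [vowel merger]
  tehenloyob → teenloyob   [h-loss]
  teenloyob (rule 5 does not apply)
  teenloyob → teenloyop   [final devoicing]
  giving Vedena teenloyop.
The other candidates each miss or misapply at least one Vedena change.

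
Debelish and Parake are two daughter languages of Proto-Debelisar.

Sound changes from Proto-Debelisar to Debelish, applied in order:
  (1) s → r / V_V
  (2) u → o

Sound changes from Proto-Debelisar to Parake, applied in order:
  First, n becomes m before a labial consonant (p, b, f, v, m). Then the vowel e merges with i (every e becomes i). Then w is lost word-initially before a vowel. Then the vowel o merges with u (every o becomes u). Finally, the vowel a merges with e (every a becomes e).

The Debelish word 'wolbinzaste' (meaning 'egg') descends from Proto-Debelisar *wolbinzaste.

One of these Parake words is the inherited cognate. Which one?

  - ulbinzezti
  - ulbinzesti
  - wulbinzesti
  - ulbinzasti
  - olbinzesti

Parake: *wolbinzaste > wolbinzasti > olbinzasti > ulbinzasti > ulbinzesti  (by vowel merger, glide loss, vowel merger, vowel merger)
Among the options, 'ulbinzesti' alone shows every Parake change applied in order.

ulbinzesti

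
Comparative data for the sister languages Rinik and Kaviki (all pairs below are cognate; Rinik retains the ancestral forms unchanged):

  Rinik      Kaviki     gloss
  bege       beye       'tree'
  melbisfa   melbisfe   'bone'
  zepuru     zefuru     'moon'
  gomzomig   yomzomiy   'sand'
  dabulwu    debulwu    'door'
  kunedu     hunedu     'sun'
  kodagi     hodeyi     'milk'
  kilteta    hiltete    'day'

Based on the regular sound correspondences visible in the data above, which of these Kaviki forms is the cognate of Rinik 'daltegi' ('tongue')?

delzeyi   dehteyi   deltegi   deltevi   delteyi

delteyi

kodagi ~ hodeyi — Rinik a corresponds to Kaviki e after a consonant, before a consonant other than r, m, n, p, b, f, v.
kodagi ~ hodeyi — Rinik g corresponds to Kaviki y between vowels (before a front vowel).
Applying these to Rinik 'daltegi':
  daltegi → deltegi   (a→e after a consonant, before a consonant other than r, m, n, p, b, f, v)
  deltegi → delteyi   (g→y between vowels (before a front vowel))
So the Kaviki cognate is 'delteyi'.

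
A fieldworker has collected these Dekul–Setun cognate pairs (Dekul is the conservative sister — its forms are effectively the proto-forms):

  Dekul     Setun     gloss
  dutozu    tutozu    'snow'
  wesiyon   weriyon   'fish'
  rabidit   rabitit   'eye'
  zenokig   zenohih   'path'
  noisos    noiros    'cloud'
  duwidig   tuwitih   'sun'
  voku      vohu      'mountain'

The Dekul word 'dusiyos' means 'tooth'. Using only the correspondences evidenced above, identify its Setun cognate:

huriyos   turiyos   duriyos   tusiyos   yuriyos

turiyos

dutozu ~ tutozu, duwidig ~ tuwitih — Dekul d corresponds to Setun t word-initially before a back vowel.
wesiyon ~ weriyon — Dekul s corresponds to Setun r between vowels (before a front vowel).
Applying these to Dekul 'dusiyos':
  dusiyos → tusiyos   (d→t word-initially before a back vowel)
  tusiyos → turiyos   (s→r between vowels (before a front vowel))
So the Setun cognate is 'turiyos'.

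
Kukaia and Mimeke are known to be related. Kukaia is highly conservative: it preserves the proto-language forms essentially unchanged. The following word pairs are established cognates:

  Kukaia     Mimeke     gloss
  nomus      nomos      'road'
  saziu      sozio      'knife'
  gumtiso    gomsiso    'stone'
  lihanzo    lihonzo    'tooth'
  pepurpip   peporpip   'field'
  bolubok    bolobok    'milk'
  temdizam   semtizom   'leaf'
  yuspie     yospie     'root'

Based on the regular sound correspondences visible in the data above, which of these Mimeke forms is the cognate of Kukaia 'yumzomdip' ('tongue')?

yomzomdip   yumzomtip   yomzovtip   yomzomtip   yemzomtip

yomzomtip

gumtiso ~ gomsiso — Kukaia u corresponds to Mimeke o after a consonant, before a nasal.
temdizam ~ semtizom — Kukaia d corresponds to Mimeke t after a consonant, before a front vowel.
Applying these to Kukaia 'yumzomdip':
  yumzomdip → yomzomdip   (u→o after a consonant, before a nasal)
  yomzomdip → yomzomtip   (d→t after a consonant, before a front vowel)
So the Mimeke cognate is 'yomzomtip'.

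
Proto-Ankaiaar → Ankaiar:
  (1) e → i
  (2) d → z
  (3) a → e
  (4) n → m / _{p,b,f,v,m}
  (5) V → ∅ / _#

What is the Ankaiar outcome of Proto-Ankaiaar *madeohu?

mezioh

Ankaiar: *madeohu > madiohu > maziohu > meziohu > mezioh  (by vowel merger, unconditioned shift, vowel merger, apocope)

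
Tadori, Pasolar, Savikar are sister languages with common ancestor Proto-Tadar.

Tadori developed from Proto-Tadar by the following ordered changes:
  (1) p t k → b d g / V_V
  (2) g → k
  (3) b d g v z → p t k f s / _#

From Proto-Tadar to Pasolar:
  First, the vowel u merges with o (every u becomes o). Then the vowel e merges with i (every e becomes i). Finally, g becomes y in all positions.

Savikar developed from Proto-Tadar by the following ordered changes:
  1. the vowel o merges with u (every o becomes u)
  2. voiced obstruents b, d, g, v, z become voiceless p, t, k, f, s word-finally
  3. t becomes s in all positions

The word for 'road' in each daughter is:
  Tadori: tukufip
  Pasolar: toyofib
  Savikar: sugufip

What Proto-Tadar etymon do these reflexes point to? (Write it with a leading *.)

*tugufib

Position 3: Tadori has k, Pasolar has y, Savikar has g. Savikar preserves g here (none of its changes turn any other segment into g), so the proto-segment is *g.
Position 7: Tadori has p, Pasolar has b, Savikar has p. Pasolar preserves b here (none of its changes turn any other segment into b), so the proto-segment is *b.
Position 2: Tadori has u, Pasolar has o, Savikar has u. Tadori preserves u here (none of its changes turn any other segment into u), so the proto-segment is *u.
Continuing position by position gives *tugufib; check it forward:
Tadori: *tugufib
  tugufib (rule 1 does not apply)
  tugufib → tukufib   [unconditioned shift]
  tukufib → tukufip   [final devoicing]
  giving Tadori tukufip.
Pasolar: start from *tugufib.
  rule 1 (vowel merger): tugufib → togofib
  rule 2: no change — togofib
  rule 3 (unconditioned shift): togofib → toyofib
  ⇒ Pasolar toyofib
Savikar: *tugufib
  tugufib (rule 1 does not apply)
  tugufib → tugufip   [final devoicing]
  tugufip → sugufip   [unconditioned shift]
  giving Savikar sugufip.
Only *tugufib yields all of Tadori tukufip, Pasolar toyofib, Savikar sugufip.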